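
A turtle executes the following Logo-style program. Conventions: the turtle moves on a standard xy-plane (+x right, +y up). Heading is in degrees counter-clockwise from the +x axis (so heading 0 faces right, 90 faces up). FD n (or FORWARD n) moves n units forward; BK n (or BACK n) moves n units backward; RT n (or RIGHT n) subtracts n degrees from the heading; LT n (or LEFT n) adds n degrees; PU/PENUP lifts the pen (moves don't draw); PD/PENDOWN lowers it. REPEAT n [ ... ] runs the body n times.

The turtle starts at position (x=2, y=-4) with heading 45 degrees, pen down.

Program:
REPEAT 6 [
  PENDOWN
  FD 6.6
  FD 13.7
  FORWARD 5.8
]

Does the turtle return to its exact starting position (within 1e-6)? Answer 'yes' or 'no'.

Executing turtle program step by step:
Start: pos=(2,-4), heading=45, pen down
REPEAT 6 [
  -- iteration 1/6 --
  PD: pen down
  FD 6.6: (2,-4) -> (6.667,0.667) [heading=45, draw]
  FD 13.7: (6.667,0.667) -> (16.354,10.354) [heading=45, draw]
  FD 5.8: (16.354,10.354) -> (20.455,14.455) [heading=45, draw]
  -- iteration 2/6 --
  PD: pen down
  FD 6.6: (20.455,14.455) -> (25.122,19.122) [heading=45, draw]
  FD 13.7: (25.122,19.122) -> (34.81,28.81) [heading=45, draw]
  FD 5.8: (34.81,28.81) -> (38.911,32.911) [heading=45, draw]
  -- iteration 3/6 --
  PD: pen down
  FD 6.6: (38.911,32.911) -> (43.578,37.578) [heading=45, draw]
  FD 13.7: (43.578,37.578) -> (53.265,47.265) [heading=45, draw]
  FD 5.8: (53.265,47.265) -> (57.366,51.366) [heading=45, draw]
  -- iteration 4/6 --
  PD: pen down
  FD 6.6: (57.366,51.366) -> (62.033,56.033) [heading=45, draw]
  FD 13.7: (62.033,56.033) -> (71.721,65.721) [heading=45, draw]
  FD 5.8: (71.721,65.721) -> (75.822,69.822) [heading=45, draw]
  -- iteration 5/6 --
  PD: pen down
  FD 6.6: (75.822,69.822) -> (80.489,74.489) [heading=45, draw]
  FD 13.7: (80.489,74.489) -> (90.176,84.176) [heading=45, draw]
  FD 5.8: (90.176,84.176) -> (94.277,88.277) [heading=45, draw]
  -- iteration 6/6 --
  PD: pen down
  FD 6.6: (94.277,88.277) -> (98.944,92.944) [heading=45, draw]
  FD 13.7: (98.944,92.944) -> (108.632,102.632) [heading=45, draw]
  FD 5.8: (108.632,102.632) -> (112.733,106.733) [heading=45, draw]
]
Final: pos=(112.733,106.733), heading=45, 18 segment(s) drawn

Start position: (2, -4)
Final position: (112.733, 106.733)
Distance = 156.6; >= 1e-6 -> NOT closed

Answer: no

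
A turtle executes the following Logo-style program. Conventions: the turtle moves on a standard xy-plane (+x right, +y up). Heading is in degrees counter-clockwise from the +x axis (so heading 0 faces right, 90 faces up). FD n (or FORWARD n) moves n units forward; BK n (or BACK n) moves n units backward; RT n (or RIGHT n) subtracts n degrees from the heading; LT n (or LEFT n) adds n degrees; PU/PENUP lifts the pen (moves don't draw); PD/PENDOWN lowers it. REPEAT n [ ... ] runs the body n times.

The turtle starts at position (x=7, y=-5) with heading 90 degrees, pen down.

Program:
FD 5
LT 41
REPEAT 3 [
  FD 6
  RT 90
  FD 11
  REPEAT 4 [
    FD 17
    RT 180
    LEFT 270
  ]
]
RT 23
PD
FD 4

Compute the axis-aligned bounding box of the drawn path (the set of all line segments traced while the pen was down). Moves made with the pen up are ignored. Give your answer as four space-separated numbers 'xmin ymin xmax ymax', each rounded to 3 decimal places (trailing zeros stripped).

Answer: 0.212 -28.349 47.093 35.728

Derivation:
Executing turtle program step by step:
Start: pos=(7,-5), heading=90, pen down
FD 5: (7,-5) -> (7,0) [heading=90, draw]
LT 41: heading 90 -> 131
REPEAT 3 [
  -- iteration 1/3 --
  FD 6: (7,0) -> (3.064,4.528) [heading=131, draw]
  RT 90: heading 131 -> 41
  FD 11: (3.064,4.528) -> (11.365,11.745) [heading=41, draw]
  REPEAT 4 [
    -- iteration 1/4 --
    FD 17: (11.365,11.745) -> (24.196,22.898) [heading=41, draw]
    RT 180: heading 41 -> 221
    LT 270: heading 221 -> 131
    -- iteration 2/4 --
    FD 17: (24.196,22.898) -> (13.043,35.728) [heading=131, draw]
    RT 180: heading 131 -> 311
    LT 270: heading 311 -> 221
    -- iteration 3/4 --
    FD 17: (13.043,35.728) -> (0.212,24.575) [heading=221, draw]
    RT 180: heading 221 -> 41
    LT 270: heading 41 -> 311
    -- iteration 4/4 --
    FD 17: (0.212,24.575) -> (11.365,11.745) [heading=311, draw]
    RT 180: heading 311 -> 131
    LT 270: heading 131 -> 41
  ]
  -- iteration 2/3 --
  FD 6: (11.365,11.745) -> (15.894,15.681) [heading=41, draw]
  RT 90: heading 41 -> 311
  FD 11: (15.894,15.681) -> (23.11,7.379) [heading=311, draw]
  REPEAT 4 [
    -- iteration 1/4 --
    FD 17: (23.11,7.379) -> (34.263,-5.451) [heading=311, draw]
    RT 180: heading 311 -> 131
    LT 270: heading 131 -> 41
    -- iteration 2/4 --
    FD 17: (34.263,-5.451) -> (47.093,5.702) [heading=41, draw]
    RT 180: heading 41 -> 221
    LT 270: heading 221 -> 131
    -- iteration 3/4 --
    FD 17: (47.093,5.702) -> (35.94,18.532) [heading=131, draw]
    RT 180: heading 131 -> 311
    LT 270: heading 311 -> 221
    -- iteration 4/4 --
    FD 17: (35.94,18.532) -> (23.11,7.379) [heading=221, draw]
    RT 180: heading 221 -> 41
    LT 270: heading 41 -> 311
  ]
  -- iteration 3/3 --
  FD 6: (23.11,7.379) -> (27.047,2.851) [heading=311, draw]
  RT 90: heading 311 -> 221
  FD 11: (27.047,2.851) -> (18.745,-4.365) [heading=221, draw]
  REPEAT 4 [
    -- iteration 1/4 --
    FD 17: (18.745,-4.365) -> (5.915,-15.518) [heading=221, draw]
    RT 180: heading 221 -> 41
    LT 270: heading 41 -> 311
    -- iteration 2/4 --
    FD 17: (5.915,-15.518) -> (17.068,-28.349) [heading=311, draw]
    RT 180: heading 311 -> 131
    LT 270: heading 131 -> 41
    -- iteration 3/4 --
    FD 17: (17.068,-28.349) -> (29.898,-17.196) [heading=41, draw]
    RT 180: heading 41 -> 221
    LT 270: heading 221 -> 131
    -- iteration 4/4 --
    FD 17: (29.898,-17.196) -> (18.745,-4.365) [heading=131, draw]
    RT 180: heading 131 -> 311
    LT 270: heading 311 -> 221
  ]
]
RT 23: heading 221 -> 198
PD: pen down
FD 4: (18.745,-4.365) -> (14.941,-5.602) [heading=198, draw]
Final: pos=(14.941,-5.602), heading=198, 20 segment(s) drawn

Segment endpoints: x in {0.212, 3.064, 5.915, 7, 11.365, 11.365, 13.043, 14.941, 15.894, 17.068, 18.745, 18.745, 23.11, 23.11, 24.196, 27.047, 29.898, 34.263, 35.94, 47.093}, y in {-28.349, -17.196, -15.518, -5.602, -5.451, -5, -4.365, -4.365, 0, 2.851, 4.528, 5.702, 7.379, 7.379, 11.745, 15.681, 18.532, 22.898, 24.575, 35.728}
xmin=0.212, ymin=-28.349, xmax=47.093, ymax=35.728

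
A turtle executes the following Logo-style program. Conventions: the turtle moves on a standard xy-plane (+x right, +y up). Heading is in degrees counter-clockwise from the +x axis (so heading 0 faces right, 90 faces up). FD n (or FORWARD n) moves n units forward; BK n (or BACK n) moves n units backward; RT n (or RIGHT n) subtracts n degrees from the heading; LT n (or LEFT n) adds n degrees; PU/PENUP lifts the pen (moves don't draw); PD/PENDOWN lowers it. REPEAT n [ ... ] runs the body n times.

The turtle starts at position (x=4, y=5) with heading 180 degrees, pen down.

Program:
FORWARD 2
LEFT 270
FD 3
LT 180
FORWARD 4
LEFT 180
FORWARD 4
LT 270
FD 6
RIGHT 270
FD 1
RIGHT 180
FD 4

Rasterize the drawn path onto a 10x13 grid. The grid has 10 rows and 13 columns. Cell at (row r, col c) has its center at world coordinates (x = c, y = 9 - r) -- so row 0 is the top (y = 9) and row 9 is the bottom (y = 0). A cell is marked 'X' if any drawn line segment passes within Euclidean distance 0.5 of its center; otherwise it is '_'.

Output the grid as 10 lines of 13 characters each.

Answer: ________X____
__XXXXXXX____
__X_____X____
__X_____X____
__XXX___X____
__X__________
_____________
_____________
_____________
_____________

Derivation:
Segment 0: (4,5) -> (2,5)
Segment 1: (2,5) -> (2,8)
Segment 2: (2,8) -> (2,4)
Segment 3: (2,4) -> (2,8)
Segment 4: (2,8) -> (8,8)
Segment 5: (8,8) -> (8,9)
Segment 6: (8,9) -> (8,5)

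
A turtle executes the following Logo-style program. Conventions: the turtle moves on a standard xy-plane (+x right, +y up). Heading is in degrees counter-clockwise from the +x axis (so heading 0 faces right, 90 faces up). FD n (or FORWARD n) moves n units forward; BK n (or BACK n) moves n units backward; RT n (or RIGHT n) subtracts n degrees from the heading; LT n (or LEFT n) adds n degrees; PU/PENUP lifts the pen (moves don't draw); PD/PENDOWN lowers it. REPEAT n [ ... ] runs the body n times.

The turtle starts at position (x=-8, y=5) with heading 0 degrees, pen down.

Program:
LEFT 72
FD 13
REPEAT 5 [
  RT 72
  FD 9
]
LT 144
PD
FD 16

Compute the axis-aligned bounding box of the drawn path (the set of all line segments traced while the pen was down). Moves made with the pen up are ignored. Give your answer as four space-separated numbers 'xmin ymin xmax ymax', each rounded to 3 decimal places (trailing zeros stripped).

Answer: -16.927 3.514 7.798 17.364

Derivation:
Executing turtle program step by step:
Start: pos=(-8,5), heading=0, pen down
LT 72: heading 0 -> 72
FD 13: (-8,5) -> (-3.983,17.364) [heading=72, draw]
REPEAT 5 [
  -- iteration 1/5 --
  RT 72: heading 72 -> 0
  FD 9: (-3.983,17.364) -> (5.017,17.364) [heading=0, draw]
  -- iteration 2/5 --
  RT 72: heading 0 -> 288
  FD 9: (5.017,17.364) -> (7.798,8.804) [heading=288, draw]
  -- iteration 3/5 --
  RT 72: heading 288 -> 216
  FD 9: (7.798,8.804) -> (0.517,3.514) [heading=216, draw]
  -- iteration 4/5 --
  RT 72: heading 216 -> 144
  FD 9: (0.517,3.514) -> (-6.764,8.804) [heading=144, draw]
  -- iteration 5/5 --
  RT 72: heading 144 -> 72
  FD 9: (-6.764,8.804) -> (-3.983,17.364) [heading=72, draw]
]
LT 144: heading 72 -> 216
PD: pen down
FD 16: (-3.983,17.364) -> (-16.927,7.959) [heading=216, draw]
Final: pos=(-16.927,7.959), heading=216, 7 segment(s) drawn

Segment endpoints: x in {-16.927, -8, -6.764, -3.983, -3.983, 0.517, 5.017, 7.798}, y in {3.514, 5, 7.959, 8.804, 8.804, 17.364}
xmin=-16.927, ymin=3.514, xmax=7.798, ymax=17.364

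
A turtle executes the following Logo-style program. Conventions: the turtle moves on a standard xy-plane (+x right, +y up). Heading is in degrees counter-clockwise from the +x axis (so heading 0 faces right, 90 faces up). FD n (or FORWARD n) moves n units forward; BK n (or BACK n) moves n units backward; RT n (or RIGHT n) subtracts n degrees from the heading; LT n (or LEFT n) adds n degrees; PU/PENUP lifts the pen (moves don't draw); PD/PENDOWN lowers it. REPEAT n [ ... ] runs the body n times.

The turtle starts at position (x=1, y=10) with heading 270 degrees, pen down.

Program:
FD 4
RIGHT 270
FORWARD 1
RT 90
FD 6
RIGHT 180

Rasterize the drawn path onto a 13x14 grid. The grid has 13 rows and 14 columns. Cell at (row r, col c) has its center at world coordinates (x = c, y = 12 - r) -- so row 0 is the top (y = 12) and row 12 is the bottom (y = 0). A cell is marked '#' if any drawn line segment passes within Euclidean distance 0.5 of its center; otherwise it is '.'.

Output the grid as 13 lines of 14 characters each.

Segment 0: (1,10) -> (1,6)
Segment 1: (1,6) -> (2,6)
Segment 2: (2,6) -> (2,0)

Answer: ..............
..............
.#............
.#............
.#............
.#............
.##...........
..#...........
..#...........
..#...........
..#...........
..#...........
..#...........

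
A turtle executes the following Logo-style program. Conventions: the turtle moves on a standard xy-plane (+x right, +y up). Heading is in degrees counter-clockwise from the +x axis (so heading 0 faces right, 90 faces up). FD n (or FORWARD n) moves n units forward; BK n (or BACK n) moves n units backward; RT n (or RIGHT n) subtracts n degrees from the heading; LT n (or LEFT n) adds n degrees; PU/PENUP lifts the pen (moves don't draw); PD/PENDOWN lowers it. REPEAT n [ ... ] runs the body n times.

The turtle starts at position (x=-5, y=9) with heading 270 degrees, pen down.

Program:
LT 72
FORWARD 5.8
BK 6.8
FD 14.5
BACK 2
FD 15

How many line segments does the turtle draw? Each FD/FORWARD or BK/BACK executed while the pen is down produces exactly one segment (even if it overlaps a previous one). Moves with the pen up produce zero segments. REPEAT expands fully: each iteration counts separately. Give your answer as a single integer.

Answer: 5

Derivation:
Executing turtle program step by step:
Start: pos=(-5,9), heading=270, pen down
LT 72: heading 270 -> 342
FD 5.8: (-5,9) -> (0.516,7.208) [heading=342, draw]
BK 6.8: (0.516,7.208) -> (-5.951,9.309) [heading=342, draw]
FD 14.5: (-5.951,9.309) -> (7.839,4.828) [heading=342, draw]
BK 2: (7.839,4.828) -> (5.937,5.446) [heading=342, draw]
FD 15: (5.937,5.446) -> (20.203,0.811) [heading=342, draw]
Final: pos=(20.203,0.811), heading=342, 5 segment(s) drawn
Segments drawn: 5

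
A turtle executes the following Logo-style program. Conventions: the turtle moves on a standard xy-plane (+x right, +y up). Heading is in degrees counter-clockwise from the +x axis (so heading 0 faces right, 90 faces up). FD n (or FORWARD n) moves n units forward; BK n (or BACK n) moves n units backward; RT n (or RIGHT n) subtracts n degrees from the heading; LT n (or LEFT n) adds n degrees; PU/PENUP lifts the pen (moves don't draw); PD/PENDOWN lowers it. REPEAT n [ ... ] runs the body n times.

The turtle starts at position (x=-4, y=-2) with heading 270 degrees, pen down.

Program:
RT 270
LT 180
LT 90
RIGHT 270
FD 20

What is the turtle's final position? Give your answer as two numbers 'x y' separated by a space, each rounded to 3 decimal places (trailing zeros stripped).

Answer: 16 -2

Derivation:
Executing turtle program step by step:
Start: pos=(-4,-2), heading=270, pen down
RT 270: heading 270 -> 0
LT 180: heading 0 -> 180
LT 90: heading 180 -> 270
RT 270: heading 270 -> 0
FD 20: (-4,-2) -> (16,-2) [heading=0, draw]
Final: pos=(16,-2), heading=0, 1 segment(s) drawn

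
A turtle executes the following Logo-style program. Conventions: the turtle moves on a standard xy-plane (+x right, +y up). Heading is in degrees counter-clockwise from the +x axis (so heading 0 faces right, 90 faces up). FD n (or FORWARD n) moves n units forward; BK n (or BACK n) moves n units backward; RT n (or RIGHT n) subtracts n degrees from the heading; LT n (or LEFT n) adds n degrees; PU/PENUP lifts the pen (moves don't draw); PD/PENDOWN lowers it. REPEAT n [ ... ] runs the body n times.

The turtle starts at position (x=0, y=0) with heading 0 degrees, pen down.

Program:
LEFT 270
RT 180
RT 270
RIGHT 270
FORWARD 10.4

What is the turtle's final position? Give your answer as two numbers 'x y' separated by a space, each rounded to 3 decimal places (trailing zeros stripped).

Executing turtle program step by step:
Start: pos=(0,0), heading=0, pen down
LT 270: heading 0 -> 270
RT 180: heading 270 -> 90
RT 270: heading 90 -> 180
RT 270: heading 180 -> 270
FD 10.4: (0,0) -> (0,-10.4) [heading=270, draw]
Final: pos=(0,-10.4), heading=270, 1 segment(s) drawn

Answer: 0 -10.4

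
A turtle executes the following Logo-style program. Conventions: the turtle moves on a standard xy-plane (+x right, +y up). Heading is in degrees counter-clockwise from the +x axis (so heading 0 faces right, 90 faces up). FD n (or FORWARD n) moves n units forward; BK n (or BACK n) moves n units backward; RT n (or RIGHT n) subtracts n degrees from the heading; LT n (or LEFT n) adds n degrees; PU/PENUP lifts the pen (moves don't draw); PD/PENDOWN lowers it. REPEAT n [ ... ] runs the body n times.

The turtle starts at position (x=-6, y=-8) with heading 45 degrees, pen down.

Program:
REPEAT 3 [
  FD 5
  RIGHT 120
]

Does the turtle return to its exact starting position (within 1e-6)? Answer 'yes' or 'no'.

Answer: yes

Derivation:
Executing turtle program step by step:
Start: pos=(-6,-8), heading=45, pen down
REPEAT 3 [
  -- iteration 1/3 --
  FD 5: (-6,-8) -> (-2.464,-4.464) [heading=45, draw]
  RT 120: heading 45 -> 285
  -- iteration 2/3 --
  FD 5: (-2.464,-4.464) -> (-1.17,-9.294) [heading=285, draw]
  RT 120: heading 285 -> 165
  -- iteration 3/3 --
  FD 5: (-1.17,-9.294) -> (-6,-8) [heading=165, draw]
  RT 120: heading 165 -> 45
]
Final: pos=(-6,-8), heading=45, 3 segment(s) drawn

Start position: (-6, -8)
Final position: (-6, -8)
Distance = 0; < 1e-6 -> CLOSED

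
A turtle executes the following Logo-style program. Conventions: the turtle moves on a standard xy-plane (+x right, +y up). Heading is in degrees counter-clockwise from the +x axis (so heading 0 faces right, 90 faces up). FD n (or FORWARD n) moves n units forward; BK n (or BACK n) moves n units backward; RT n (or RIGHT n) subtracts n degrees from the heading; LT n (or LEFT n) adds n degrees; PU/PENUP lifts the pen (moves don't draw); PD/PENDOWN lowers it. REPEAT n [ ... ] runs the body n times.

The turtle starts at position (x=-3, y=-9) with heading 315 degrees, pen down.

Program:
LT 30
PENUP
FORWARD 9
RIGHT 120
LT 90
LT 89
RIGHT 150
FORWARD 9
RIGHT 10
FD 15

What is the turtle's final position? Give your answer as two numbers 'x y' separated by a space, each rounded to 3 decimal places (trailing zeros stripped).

Answer: -3.363 -33.463

Derivation:
Executing turtle program step by step:
Start: pos=(-3,-9), heading=315, pen down
LT 30: heading 315 -> 345
PU: pen up
FD 9: (-3,-9) -> (5.693,-11.329) [heading=345, move]
RT 120: heading 345 -> 225
LT 90: heading 225 -> 315
LT 89: heading 315 -> 44
RT 150: heading 44 -> 254
FD 9: (5.693,-11.329) -> (3.213,-19.981) [heading=254, move]
RT 10: heading 254 -> 244
FD 15: (3.213,-19.981) -> (-3.363,-33.463) [heading=244, move]
Final: pos=(-3.363,-33.463), heading=244, 0 segment(s) drawn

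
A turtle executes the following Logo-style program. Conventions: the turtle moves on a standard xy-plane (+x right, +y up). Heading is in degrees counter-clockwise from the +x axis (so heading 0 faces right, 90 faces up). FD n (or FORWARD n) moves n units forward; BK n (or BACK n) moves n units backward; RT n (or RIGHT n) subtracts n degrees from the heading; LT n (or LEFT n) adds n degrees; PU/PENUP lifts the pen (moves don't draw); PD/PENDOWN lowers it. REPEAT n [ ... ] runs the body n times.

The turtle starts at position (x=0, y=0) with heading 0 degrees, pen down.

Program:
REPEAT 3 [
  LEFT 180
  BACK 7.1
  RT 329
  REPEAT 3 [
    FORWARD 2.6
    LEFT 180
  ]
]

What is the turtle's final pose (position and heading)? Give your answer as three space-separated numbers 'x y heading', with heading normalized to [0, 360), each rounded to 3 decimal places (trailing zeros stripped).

Executing turtle program step by step:
Start: pos=(0,0), heading=0, pen down
REPEAT 3 [
  -- iteration 1/3 --
  LT 180: heading 0 -> 180
  BK 7.1: (0,0) -> (7.1,0) [heading=180, draw]
  RT 329: heading 180 -> 211
  REPEAT 3 [
    -- iteration 1/3 --
    FD 2.6: (7.1,0) -> (4.871,-1.339) [heading=211, draw]
    LT 180: heading 211 -> 31
    -- iteration 2/3 --
    FD 2.6: (4.871,-1.339) -> (7.1,0) [heading=31, draw]
    LT 180: heading 31 -> 211
    -- iteration 3/3 --
    FD 2.6: (7.1,0) -> (4.871,-1.339) [heading=211, draw]
    LT 180: heading 211 -> 31
  ]
  -- iteration 2/3 --
  LT 180: heading 31 -> 211
  BK 7.1: (4.871,-1.339) -> (10.957,2.318) [heading=211, draw]
  RT 329: heading 211 -> 242
  REPEAT 3 [
    -- iteration 1/3 --
    FD 2.6: (10.957,2.318) -> (9.737,0.022) [heading=242, draw]
    LT 180: heading 242 -> 62
    -- iteration 2/3 --
    FD 2.6: (9.737,0.022) -> (10.957,2.318) [heading=62, draw]
    LT 180: heading 62 -> 242
    -- iteration 3/3 --
    FD 2.6: (10.957,2.318) -> (9.737,0.022) [heading=242, draw]
    LT 180: heading 242 -> 62
  ]
  -- iteration 3/3 --
  LT 180: heading 62 -> 242
  BK 7.1: (9.737,0.022) -> (13.07,6.291) [heading=242, draw]
  RT 329: heading 242 -> 273
  REPEAT 3 [
    -- iteration 1/3 --
    FD 2.6: (13.07,6.291) -> (13.206,3.694) [heading=273, draw]
    LT 180: heading 273 -> 93
    -- iteration 2/3 --
    FD 2.6: (13.206,3.694) -> (13.07,6.291) [heading=93, draw]
    LT 180: heading 93 -> 273
    -- iteration 3/3 --
    FD 2.6: (13.07,6.291) -> (13.206,3.694) [heading=273, draw]
    LT 180: heading 273 -> 93
  ]
]
Final: pos=(13.206,3.694), heading=93, 12 segment(s) drawn

Answer: 13.206 3.694 93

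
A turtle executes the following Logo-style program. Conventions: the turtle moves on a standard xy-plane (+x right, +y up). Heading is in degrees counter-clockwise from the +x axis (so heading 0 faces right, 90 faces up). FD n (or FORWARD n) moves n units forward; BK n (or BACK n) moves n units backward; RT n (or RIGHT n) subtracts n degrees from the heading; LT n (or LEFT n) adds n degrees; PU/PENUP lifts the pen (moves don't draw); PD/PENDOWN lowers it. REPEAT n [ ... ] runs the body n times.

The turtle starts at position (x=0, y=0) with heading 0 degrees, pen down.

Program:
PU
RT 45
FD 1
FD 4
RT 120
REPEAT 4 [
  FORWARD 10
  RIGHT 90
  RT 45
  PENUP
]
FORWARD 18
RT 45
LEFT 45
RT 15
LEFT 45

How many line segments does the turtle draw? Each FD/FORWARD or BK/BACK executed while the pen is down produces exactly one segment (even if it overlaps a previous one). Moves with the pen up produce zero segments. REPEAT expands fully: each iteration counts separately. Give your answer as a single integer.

Answer: 0

Derivation:
Executing turtle program step by step:
Start: pos=(0,0), heading=0, pen down
PU: pen up
RT 45: heading 0 -> 315
FD 1: (0,0) -> (0.707,-0.707) [heading=315, move]
FD 4: (0.707,-0.707) -> (3.536,-3.536) [heading=315, move]
RT 120: heading 315 -> 195
REPEAT 4 [
  -- iteration 1/4 --
  FD 10: (3.536,-3.536) -> (-6.124,-6.124) [heading=195, move]
  RT 90: heading 195 -> 105
  RT 45: heading 105 -> 60
  PU: pen up
  -- iteration 2/4 --
  FD 10: (-6.124,-6.124) -> (-1.124,2.537) [heading=60, move]
  RT 90: heading 60 -> 330
  RT 45: heading 330 -> 285
  PU: pen up
  -- iteration 3/4 --
  FD 10: (-1.124,2.537) -> (1.464,-7.123) [heading=285, move]
  RT 90: heading 285 -> 195
  RT 45: heading 195 -> 150
  PU: pen up
  -- iteration 4/4 --
  FD 10: (1.464,-7.123) -> (-7.196,-2.123) [heading=150, move]
  RT 90: heading 150 -> 60
  RT 45: heading 60 -> 15
  PU: pen up
]
FD 18: (-7.196,-2.123) -> (10.191,2.536) [heading=15, move]
RT 45: heading 15 -> 330
LT 45: heading 330 -> 15
RT 15: heading 15 -> 0
LT 45: heading 0 -> 45
Final: pos=(10.191,2.536), heading=45, 0 segment(s) drawn
Segments drawn: 0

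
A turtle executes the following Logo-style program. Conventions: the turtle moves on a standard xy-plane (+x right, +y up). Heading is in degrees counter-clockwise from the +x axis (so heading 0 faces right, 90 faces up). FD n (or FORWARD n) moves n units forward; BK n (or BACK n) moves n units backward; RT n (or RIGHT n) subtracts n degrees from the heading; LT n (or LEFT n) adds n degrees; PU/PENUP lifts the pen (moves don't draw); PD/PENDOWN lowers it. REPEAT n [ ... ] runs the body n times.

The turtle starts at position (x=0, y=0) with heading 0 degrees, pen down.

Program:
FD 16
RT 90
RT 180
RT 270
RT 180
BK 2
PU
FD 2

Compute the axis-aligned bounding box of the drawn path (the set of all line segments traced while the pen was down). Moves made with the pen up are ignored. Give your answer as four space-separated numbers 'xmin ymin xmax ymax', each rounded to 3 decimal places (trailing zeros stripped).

Executing turtle program step by step:
Start: pos=(0,0), heading=0, pen down
FD 16: (0,0) -> (16,0) [heading=0, draw]
RT 90: heading 0 -> 270
RT 180: heading 270 -> 90
RT 270: heading 90 -> 180
RT 180: heading 180 -> 0
BK 2: (16,0) -> (14,0) [heading=0, draw]
PU: pen up
FD 2: (14,0) -> (16,0) [heading=0, move]
Final: pos=(16,0), heading=0, 2 segment(s) drawn

Segment endpoints: x in {0, 14, 16}, y in {0, 0}
xmin=0, ymin=0, xmax=16, ymax=0

Answer: 0 0 16 0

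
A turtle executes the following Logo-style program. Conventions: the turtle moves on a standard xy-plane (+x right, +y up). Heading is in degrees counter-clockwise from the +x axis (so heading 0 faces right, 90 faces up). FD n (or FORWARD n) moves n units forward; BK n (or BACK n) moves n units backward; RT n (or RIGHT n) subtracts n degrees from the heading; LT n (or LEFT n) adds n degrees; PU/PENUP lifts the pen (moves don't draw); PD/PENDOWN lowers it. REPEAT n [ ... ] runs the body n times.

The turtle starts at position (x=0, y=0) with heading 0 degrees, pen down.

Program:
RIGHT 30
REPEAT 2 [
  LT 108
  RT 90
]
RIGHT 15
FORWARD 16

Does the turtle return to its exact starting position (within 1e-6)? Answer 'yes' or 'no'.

Answer: no

Derivation:
Executing turtle program step by step:
Start: pos=(0,0), heading=0, pen down
RT 30: heading 0 -> 330
REPEAT 2 [
  -- iteration 1/2 --
  LT 108: heading 330 -> 78
  RT 90: heading 78 -> 348
  -- iteration 2/2 --
  LT 108: heading 348 -> 96
  RT 90: heading 96 -> 6
]
RT 15: heading 6 -> 351
FD 16: (0,0) -> (15.803,-2.503) [heading=351, draw]
Final: pos=(15.803,-2.503), heading=351, 1 segment(s) drawn

Start position: (0, 0)
Final position: (15.803, -2.503)
Distance = 16; >= 1e-6 -> NOT closed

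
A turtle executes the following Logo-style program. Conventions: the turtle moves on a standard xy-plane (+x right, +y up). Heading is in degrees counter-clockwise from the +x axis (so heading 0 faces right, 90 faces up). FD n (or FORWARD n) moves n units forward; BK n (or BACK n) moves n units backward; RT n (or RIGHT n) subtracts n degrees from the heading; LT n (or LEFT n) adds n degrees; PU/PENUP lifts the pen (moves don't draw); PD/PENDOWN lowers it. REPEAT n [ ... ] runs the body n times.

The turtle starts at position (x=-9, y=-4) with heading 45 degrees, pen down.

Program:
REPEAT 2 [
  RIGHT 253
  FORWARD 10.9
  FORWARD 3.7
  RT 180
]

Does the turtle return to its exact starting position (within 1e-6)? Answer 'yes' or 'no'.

Answer: no

Derivation:
Executing turtle program step by step:
Start: pos=(-9,-4), heading=45, pen down
REPEAT 2 [
  -- iteration 1/2 --
  RT 253: heading 45 -> 152
  FD 10.9: (-9,-4) -> (-18.624,1.117) [heading=152, draw]
  FD 3.7: (-18.624,1.117) -> (-21.891,2.854) [heading=152, draw]
  RT 180: heading 152 -> 332
  -- iteration 2/2 --
  RT 253: heading 332 -> 79
  FD 10.9: (-21.891,2.854) -> (-19.811,13.554) [heading=79, draw]
  FD 3.7: (-19.811,13.554) -> (-19.105,17.186) [heading=79, draw]
  RT 180: heading 79 -> 259
]
Final: pos=(-19.105,17.186), heading=259, 4 segment(s) drawn

Start position: (-9, -4)
Final position: (-19.105, 17.186)
Distance = 23.473; >= 1e-6 -> NOT closed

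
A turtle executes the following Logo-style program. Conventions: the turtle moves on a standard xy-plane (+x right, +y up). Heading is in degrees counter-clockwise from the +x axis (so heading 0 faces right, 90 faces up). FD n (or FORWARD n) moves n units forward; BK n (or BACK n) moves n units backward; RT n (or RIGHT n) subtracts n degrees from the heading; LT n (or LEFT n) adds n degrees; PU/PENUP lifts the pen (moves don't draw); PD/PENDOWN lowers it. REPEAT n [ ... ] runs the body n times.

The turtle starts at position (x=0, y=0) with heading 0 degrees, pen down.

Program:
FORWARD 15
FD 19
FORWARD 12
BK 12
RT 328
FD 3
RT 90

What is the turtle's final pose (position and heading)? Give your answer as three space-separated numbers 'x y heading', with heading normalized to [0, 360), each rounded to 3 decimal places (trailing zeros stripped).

Executing turtle program step by step:
Start: pos=(0,0), heading=0, pen down
FD 15: (0,0) -> (15,0) [heading=0, draw]
FD 19: (15,0) -> (34,0) [heading=0, draw]
FD 12: (34,0) -> (46,0) [heading=0, draw]
BK 12: (46,0) -> (34,0) [heading=0, draw]
RT 328: heading 0 -> 32
FD 3: (34,0) -> (36.544,1.59) [heading=32, draw]
RT 90: heading 32 -> 302
Final: pos=(36.544,1.59), heading=302, 5 segment(s) drawn

Answer: 36.544 1.59 302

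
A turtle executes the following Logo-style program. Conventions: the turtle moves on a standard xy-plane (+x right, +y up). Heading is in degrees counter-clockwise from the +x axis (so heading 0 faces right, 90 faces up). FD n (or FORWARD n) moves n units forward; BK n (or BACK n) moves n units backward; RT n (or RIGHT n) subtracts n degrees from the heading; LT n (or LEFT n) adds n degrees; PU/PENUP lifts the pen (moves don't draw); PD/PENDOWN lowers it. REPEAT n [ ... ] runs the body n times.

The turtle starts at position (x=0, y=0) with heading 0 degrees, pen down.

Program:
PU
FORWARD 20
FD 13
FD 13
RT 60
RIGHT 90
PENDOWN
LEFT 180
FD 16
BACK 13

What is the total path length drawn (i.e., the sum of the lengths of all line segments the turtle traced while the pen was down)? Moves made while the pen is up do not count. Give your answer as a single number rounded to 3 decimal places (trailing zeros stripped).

Answer: 29

Derivation:
Executing turtle program step by step:
Start: pos=(0,0), heading=0, pen down
PU: pen up
FD 20: (0,0) -> (20,0) [heading=0, move]
FD 13: (20,0) -> (33,0) [heading=0, move]
FD 13: (33,0) -> (46,0) [heading=0, move]
RT 60: heading 0 -> 300
RT 90: heading 300 -> 210
PD: pen down
LT 180: heading 210 -> 30
FD 16: (46,0) -> (59.856,8) [heading=30, draw]
BK 13: (59.856,8) -> (48.598,1.5) [heading=30, draw]
Final: pos=(48.598,1.5), heading=30, 2 segment(s) drawn

Segment lengths:
  seg 1: (46,0) -> (59.856,8), length = 16
  seg 2: (59.856,8) -> (48.598,1.5), length = 13
Total = 29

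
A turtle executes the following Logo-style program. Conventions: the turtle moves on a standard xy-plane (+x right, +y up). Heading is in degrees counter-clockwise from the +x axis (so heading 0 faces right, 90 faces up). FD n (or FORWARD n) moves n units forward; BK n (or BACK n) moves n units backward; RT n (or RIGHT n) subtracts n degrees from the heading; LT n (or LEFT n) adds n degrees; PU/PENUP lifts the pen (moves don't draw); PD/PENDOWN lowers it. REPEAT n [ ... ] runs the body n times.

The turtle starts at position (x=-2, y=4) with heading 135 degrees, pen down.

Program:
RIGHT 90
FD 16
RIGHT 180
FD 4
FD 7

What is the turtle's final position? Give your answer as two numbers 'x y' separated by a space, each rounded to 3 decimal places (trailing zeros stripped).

Answer: 1.536 7.536

Derivation:
Executing turtle program step by step:
Start: pos=(-2,4), heading=135, pen down
RT 90: heading 135 -> 45
FD 16: (-2,4) -> (9.314,15.314) [heading=45, draw]
RT 180: heading 45 -> 225
FD 4: (9.314,15.314) -> (6.485,12.485) [heading=225, draw]
FD 7: (6.485,12.485) -> (1.536,7.536) [heading=225, draw]
Final: pos=(1.536,7.536), heading=225, 3 segment(s) drawn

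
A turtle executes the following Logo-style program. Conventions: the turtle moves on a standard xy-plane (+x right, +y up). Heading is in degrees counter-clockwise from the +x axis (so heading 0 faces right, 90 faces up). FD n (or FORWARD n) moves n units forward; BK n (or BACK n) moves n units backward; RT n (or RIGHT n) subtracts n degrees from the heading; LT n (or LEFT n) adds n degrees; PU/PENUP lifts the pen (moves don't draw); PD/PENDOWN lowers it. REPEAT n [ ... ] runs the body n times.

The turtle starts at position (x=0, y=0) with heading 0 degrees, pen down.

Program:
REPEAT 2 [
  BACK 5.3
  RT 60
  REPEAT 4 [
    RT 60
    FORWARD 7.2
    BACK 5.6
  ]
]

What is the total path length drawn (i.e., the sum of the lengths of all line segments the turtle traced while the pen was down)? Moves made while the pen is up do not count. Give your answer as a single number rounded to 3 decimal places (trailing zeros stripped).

Executing turtle program step by step:
Start: pos=(0,0), heading=0, pen down
REPEAT 2 [
  -- iteration 1/2 --
  BK 5.3: (0,0) -> (-5.3,0) [heading=0, draw]
  RT 60: heading 0 -> 300
  REPEAT 4 [
    -- iteration 1/4 --
    RT 60: heading 300 -> 240
    FD 7.2: (-5.3,0) -> (-8.9,-6.235) [heading=240, draw]
    BK 5.6: (-8.9,-6.235) -> (-6.1,-1.386) [heading=240, draw]
    -- iteration 2/4 --
    RT 60: heading 240 -> 180
    FD 7.2: (-6.1,-1.386) -> (-13.3,-1.386) [heading=180, draw]
    BK 5.6: (-13.3,-1.386) -> (-7.7,-1.386) [heading=180, draw]
    -- iteration 3/4 --
    RT 60: heading 180 -> 120
    FD 7.2: (-7.7,-1.386) -> (-11.3,4.85) [heading=120, draw]
    BK 5.6: (-11.3,4.85) -> (-8.5,0) [heading=120, draw]
    -- iteration 4/4 --
    RT 60: heading 120 -> 60
    FD 7.2: (-8.5,0) -> (-4.9,6.235) [heading=60, draw]
    BK 5.6: (-4.9,6.235) -> (-7.7,1.386) [heading=60, draw]
  ]
  -- iteration 2/2 --
  BK 5.3: (-7.7,1.386) -> (-10.35,-3.204) [heading=60, draw]
  RT 60: heading 60 -> 0
  REPEAT 4 [
    -- iteration 1/4 --
    RT 60: heading 0 -> 300
    FD 7.2: (-10.35,-3.204) -> (-6.75,-9.44) [heading=300, draw]
    BK 5.6: (-6.75,-9.44) -> (-9.55,-4.59) [heading=300, draw]
    -- iteration 2/4 --
    RT 60: heading 300 -> 240
    FD 7.2: (-9.55,-4.59) -> (-13.15,-10.825) [heading=240, draw]
    BK 5.6: (-13.15,-10.825) -> (-10.35,-5.976) [heading=240, draw]
    -- iteration 3/4 --
    RT 60: heading 240 -> 180
    FD 7.2: (-10.35,-5.976) -> (-17.55,-5.976) [heading=180, draw]
    BK 5.6: (-17.55,-5.976) -> (-11.95,-5.976) [heading=180, draw]
    -- iteration 4/4 --
    RT 60: heading 180 -> 120
    FD 7.2: (-11.95,-5.976) -> (-15.55,0.26) [heading=120, draw]
    BK 5.6: (-15.55,0.26) -> (-12.75,-4.59) [heading=120, draw]
  ]
]
Final: pos=(-12.75,-4.59), heading=120, 18 segment(s) drawn

Segment lengths:
  seg 1: (0,0) -> (-5.3,0), length = 5.3
  seg 2: (-5.3,0) -> (-8.9,-6.235), length = 7.2
  seg 3: (-8.9,-6.235) -> (-6.1,-1.386), length = 5.6
  seg 4: (-6.1,-1.386) -> (-13.3,-1.386), length = 7.2
  seg 5: (-13.3,-1.386) -> (-7.7,-1.386), length = 5.6
  seg 6: (-7.7,-1.386) -> (-11.3,4.85), length = 7.2
  seg 7: (-11.3,4.85) -> (-8.5,0), length = 5.6
  seg 8: (-8.5,0) -> (-4.9,6.235), length = 7.2
  seg 9: (-4.9,6.235) -> (-7.7,1.386), length = 5.6
  seg 10: (-7.7,1.386) -> (-10.35,-3.204), length = 5.3
  seg 11: (-10.35,-3.204) -> (-6.75,-9.44), length = 7.2
  seg 12: (-6.75,-9.44) -> (-9.55,-4.59), length = 5.6
  seg 13: (-9.55,-4.59) -> (-13.15,-10.825), length = 7.2
  seg 14: (-13.15,-10.825) -> (-10.35,-5.976), length = 5.6
  seg 15: (-10.35,-5.976) -> (-17.55,-5.976), length = 7.2
  seg 16: (-17.55,-5.976) -> (-11.95,-5.976), length = 5.6
  seg 17: (-11.95,-5.976) -> (-15.55,0.26), length = 7.2
  seg 18: (-15.55,0.26) -> (-12.75,-4.59), length = 5.6
Total = 113

Answer: 113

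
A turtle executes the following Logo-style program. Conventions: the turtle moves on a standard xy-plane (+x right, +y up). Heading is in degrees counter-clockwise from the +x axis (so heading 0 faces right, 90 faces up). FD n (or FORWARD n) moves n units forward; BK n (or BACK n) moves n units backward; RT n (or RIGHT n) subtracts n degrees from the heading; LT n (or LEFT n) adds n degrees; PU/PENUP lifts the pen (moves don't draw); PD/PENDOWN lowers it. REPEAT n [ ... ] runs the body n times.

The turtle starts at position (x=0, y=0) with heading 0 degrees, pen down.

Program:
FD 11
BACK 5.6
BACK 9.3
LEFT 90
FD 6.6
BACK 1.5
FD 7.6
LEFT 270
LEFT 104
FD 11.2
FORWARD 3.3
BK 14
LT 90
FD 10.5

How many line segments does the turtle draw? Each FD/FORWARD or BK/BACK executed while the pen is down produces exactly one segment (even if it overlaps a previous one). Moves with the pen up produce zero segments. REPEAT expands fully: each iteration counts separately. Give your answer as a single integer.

Executing turtle program step by step:
Start: pos=(0,0), heading=0, pen down
FD 11: (0,0) -> (11,0) [heading=0, draw]
BK 5.6: (11,0) -> (5.4,0) [heading=0, draw]
BK 9.3: (5.4,0) -> (-3.9,0) [heading=0, draw]
LT 90: heading 0 -> 90
FD 6.6: (-3.9,0) -> (-3.9,6.6) [heading=90, draw]
BK 1.5: (-3.9,6.6) -> (-3.9,5.1) [heading=90, draw]
FD 7.6: (-3.9,5.1) -> (-3.9,12.7) [heading=90, draw]
LT 270: heading 90 -> 0
LT 104: heading 0 -> 104
FD 11.2: (-3.9,12.7) -> (-6.61,23.567) [heading=104, draw]
FD 3.3: (-6.61,23.567) -> (-7.408,26.769) [heading=104, draw]
BK 14: (-7.408,26.769) -> (-4.021,13.185) [heading=104, draw]
LT 90: heading 104 -> 194
FD 10.5: (-4.021,13.185) -> (-14.209,10.645) [heading=194, draw]
Final: pos=(-14.209,10.645), heading=194, 10 segment(s) drawn
Segments drawn: 10

Answer: 10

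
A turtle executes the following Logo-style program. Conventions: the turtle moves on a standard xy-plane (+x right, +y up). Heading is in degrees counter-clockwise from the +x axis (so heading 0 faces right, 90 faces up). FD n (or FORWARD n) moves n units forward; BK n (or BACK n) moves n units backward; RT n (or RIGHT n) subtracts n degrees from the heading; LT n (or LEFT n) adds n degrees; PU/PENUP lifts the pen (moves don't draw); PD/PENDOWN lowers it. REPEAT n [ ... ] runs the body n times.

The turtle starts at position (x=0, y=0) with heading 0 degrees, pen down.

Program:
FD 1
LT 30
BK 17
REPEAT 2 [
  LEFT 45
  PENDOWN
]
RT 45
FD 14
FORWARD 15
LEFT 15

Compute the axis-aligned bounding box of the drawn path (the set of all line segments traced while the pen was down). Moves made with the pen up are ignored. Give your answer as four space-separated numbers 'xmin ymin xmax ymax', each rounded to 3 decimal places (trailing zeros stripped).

Answer: -13.722 -8.5 1 19.512

Derivation:
Executing turtle program step by step:
Start: pos=(0,0), heading=0, pen down
FD 1: (0,0) -> (1,0) [heading=0, draw]
LT 30: heading 0 -> 30
BK 17: (1,0) -> (-13.722,-8.5) [heading=30, draw]
REPEAT 2 [
  -- iteration 1/2 --
  LT 45: heading 30 -> 75
  PD: pen down
  -- iteration 2/2 --
  LT 45: heading 75 -> 120
  PD: pen down
]
RT 45: heading 120 -> 75
FD 14: (-13.722,-8.5) -> (-10.099,5.023) [heading=75, draw]
FD 15: (-10.099,5.023) -> (-6.217,19.512) [heading=75, draw]
LT 15: heading 75 -> 90
Final: pos=(-6.217,19.512), heading=90, 4 segment(s) drawn

Segment endpoints: x in {-13.722, -10.099, -6.217, 0, 1}, y in {-8.5, 0, 5.023, 19.512}
xmin=-13.722, ymin=-8.5, xmax=1, ymax=19.512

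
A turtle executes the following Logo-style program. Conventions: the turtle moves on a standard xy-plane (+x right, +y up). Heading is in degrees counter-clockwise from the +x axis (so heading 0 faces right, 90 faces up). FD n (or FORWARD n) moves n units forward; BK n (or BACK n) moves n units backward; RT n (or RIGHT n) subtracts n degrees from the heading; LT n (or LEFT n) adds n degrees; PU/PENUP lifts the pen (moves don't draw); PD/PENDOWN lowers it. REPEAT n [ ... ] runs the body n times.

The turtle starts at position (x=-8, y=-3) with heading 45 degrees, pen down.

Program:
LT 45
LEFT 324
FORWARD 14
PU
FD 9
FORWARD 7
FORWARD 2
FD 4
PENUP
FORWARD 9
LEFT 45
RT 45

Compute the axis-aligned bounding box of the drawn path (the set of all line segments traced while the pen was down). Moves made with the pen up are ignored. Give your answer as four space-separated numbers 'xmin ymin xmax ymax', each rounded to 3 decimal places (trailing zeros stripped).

Executing turtle program step by step:
Start: pos=(-8,-3), heading=45, pen down
LT 45: heading 45 -> 90
LT 324: heading 90 -> 54
FD 14: (-8,-3) -> (0.229,8.326) [heading=54, draw]
PU: pen up
FD 9: (0.229,8.326) -> (5.519,15.607) [heading=54, move]
FD 7: (5.519,15.607) -> (9.634,21.271) [heading=54, move]
FD 2: (9.634,21.271) -> (10.809,22.889) [heading=54, move]
FD 4: (10.809,22.889) -> (13.16,26.125) [heading=54, move]
PU: pen up
FD 9: (13.16,26.125) -> (18.45,33.406) [heading=54, move]
LT 45: heading 54 -> 99
RT 45: heading 99 -> 54
Final: pos=(18.45,33.406), heading=54, 1 segment(s) drawn

Segment endpoints: x in {-8, 0.229}, y in {-3, 8.326}
xmin=-8, ymin=-3, xmax=0.229, ymax=8.326

Answer: -8 -3 0.229 8.326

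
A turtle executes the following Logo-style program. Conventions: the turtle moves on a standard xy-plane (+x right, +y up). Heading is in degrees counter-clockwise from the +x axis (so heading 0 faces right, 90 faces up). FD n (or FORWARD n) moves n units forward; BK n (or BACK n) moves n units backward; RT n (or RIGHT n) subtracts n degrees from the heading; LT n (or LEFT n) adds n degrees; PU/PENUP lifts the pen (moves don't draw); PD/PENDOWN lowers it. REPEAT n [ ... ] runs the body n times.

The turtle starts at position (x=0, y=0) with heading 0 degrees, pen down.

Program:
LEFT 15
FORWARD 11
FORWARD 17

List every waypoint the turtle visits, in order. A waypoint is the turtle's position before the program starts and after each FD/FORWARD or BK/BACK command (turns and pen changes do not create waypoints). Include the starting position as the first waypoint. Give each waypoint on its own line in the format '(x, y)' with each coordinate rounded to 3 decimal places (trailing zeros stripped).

Answer: (0, 0)
(10.625, 2.847)
(27.046, 7.247)

Derivation:
Executing turtle program step by step:
Start: pos=(0,0), heading=0, pen down
LT 15: heading 0 -> 15
FD 11: (0,0) -> (10.625,2.847) [heading=15, draw]
FD 17: (10.625,2.847) -> (27.046,7.247) [heading=15, draw]
Final: pos=(27.046,7.247), heading=15, 2 segment(s) drawn
Waypoints (3 total):
(0, 0)
(10.625, 2.847)
(27.046, 7.247)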